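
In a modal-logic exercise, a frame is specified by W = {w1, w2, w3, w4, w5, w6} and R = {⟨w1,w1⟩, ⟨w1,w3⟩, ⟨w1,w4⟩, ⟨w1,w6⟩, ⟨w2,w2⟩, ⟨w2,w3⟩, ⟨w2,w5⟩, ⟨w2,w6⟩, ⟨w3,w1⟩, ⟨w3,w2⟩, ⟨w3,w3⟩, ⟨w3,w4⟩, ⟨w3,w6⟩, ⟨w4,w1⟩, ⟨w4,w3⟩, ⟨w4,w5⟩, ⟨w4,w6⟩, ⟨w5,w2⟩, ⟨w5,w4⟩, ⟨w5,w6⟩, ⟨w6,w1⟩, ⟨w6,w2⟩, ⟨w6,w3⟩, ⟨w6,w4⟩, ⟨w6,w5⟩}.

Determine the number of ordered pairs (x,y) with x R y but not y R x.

R is symmetric; there are no such tuples.

0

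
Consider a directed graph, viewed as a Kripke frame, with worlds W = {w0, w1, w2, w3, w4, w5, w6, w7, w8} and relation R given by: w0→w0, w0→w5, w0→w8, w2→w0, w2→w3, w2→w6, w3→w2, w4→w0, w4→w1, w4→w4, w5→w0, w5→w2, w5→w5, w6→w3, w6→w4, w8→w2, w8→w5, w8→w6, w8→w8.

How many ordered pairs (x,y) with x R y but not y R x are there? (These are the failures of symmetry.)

Enumerating: (w0,w8), (w2,w0), (w2,w6), (w4,w0), (w4,w1), (w5,w2), (w6,w3), (w6,w4), (w8,w2), (w8,w5), (w8,w6).

11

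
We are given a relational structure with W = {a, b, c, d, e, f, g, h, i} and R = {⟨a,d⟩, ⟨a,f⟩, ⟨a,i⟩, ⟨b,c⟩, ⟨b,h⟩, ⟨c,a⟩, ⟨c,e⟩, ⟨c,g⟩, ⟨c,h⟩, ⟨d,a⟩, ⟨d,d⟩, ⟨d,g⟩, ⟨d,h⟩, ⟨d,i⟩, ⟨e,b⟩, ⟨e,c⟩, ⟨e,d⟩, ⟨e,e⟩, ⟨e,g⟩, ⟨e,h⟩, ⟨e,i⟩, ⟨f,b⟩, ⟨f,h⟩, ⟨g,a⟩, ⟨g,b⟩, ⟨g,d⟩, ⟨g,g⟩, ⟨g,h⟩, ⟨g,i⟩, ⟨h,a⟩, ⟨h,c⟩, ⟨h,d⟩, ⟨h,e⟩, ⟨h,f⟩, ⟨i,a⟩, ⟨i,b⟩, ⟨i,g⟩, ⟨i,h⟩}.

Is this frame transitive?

No

Transitive: no — a R d and d R g, but not a R g.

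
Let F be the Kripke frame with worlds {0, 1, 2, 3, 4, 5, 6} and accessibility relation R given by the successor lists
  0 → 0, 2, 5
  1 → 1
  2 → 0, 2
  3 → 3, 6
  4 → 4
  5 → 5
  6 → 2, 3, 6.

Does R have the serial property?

Yes

Serial: yes — every world has a successor (e.g. 0 R 0).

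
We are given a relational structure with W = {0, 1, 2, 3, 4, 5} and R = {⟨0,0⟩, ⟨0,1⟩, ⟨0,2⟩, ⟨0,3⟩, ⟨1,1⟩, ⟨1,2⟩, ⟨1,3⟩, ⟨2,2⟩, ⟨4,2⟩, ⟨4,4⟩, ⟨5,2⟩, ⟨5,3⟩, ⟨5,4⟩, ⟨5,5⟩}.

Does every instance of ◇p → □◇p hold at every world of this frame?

By correspondence theory, 5 is valid on a frame iff R is Euclidean.
Euclidean: no — 0 R 2 and 0 R 1, but not 2 R 1.

No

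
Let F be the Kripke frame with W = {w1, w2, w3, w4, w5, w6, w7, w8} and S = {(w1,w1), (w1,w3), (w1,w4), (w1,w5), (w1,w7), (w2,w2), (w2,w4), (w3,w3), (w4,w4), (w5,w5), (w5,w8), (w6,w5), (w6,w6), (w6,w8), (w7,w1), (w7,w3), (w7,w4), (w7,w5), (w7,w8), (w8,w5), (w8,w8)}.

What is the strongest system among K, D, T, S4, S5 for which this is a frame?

Serial (axiom D): yes — every world has a successor (e.g. w1 S w1).
Reflexive (axiom T): no — w7 is not related to itself.
Transitive (axiom 4): no — w1 S w5 and w5 S w8, but not w1 S w8.
Euclidean (axiom 5): no — w1 S w3 and w1 S w4, but not w3 S w4.
So F validates K, D; T would additionally require S to be reflexive. The strongest is D.

D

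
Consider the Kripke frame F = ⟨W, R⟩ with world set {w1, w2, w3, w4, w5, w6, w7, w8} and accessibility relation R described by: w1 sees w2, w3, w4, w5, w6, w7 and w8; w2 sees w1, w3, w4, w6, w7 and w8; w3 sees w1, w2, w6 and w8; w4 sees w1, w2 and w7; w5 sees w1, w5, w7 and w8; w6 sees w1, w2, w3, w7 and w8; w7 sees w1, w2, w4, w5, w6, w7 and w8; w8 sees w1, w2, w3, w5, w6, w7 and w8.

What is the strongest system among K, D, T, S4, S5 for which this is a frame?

D

Serial (axiom D): yes — every world has a successor (e.g. w1 R w2).
Reflexive (axiom T): no — w1 is not related to itself.
Transitive (axiom 4): no — w2 R w1 and w1 R w5, but not w2 R w5.
Euclidean (axiom 5): no — w1 R w2 and w1 R w5, but not w2 R w5.
So F validates K, D; T would additionally require R to be reflexive. The strongest is D.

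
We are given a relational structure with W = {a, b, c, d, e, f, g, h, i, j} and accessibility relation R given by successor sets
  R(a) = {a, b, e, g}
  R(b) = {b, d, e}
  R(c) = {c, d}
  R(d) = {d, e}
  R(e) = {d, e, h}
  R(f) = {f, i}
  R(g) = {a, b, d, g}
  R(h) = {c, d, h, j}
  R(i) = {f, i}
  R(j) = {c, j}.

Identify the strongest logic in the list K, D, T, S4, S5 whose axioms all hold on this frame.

T

Serial (axiom D): yes — every world has a successor (e.g. a R a).
Reflexive (axiom T): yes — every world is R-related to itself.
Transitive (axiom 4): no — a R b and b R d, but not a R d.
Euclidean (axiom 5): no — a R b and a R g, but not b R g.
So F validates K, D, T; S4 would additionally require R to be transitive. The strongest is T.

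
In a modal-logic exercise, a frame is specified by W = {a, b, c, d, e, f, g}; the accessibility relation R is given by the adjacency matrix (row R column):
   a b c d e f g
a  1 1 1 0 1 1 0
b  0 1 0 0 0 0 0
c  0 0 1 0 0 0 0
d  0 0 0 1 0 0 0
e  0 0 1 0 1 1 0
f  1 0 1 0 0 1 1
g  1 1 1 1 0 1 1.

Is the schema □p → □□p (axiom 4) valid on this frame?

No

The schema 4 characterises exactly the transitive frames.
Transitive: no — a R f and f R g, but not a R g.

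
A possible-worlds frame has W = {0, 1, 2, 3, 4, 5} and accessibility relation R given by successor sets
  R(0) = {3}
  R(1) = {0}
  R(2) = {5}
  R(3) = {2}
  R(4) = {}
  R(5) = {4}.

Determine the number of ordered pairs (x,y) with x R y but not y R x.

Enumerating: (0,3), (1,0), (2,5), (3,2), (5,4).

5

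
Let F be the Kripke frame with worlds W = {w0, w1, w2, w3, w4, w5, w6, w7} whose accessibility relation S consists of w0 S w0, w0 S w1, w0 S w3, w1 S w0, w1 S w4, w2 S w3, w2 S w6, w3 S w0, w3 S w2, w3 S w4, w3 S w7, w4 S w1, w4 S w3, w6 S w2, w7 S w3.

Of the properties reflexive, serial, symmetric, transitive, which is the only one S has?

Reflexive: no — w1 is not related to itself.
Serial: no — w5 has no S-successor.
Symmetric: yes — every pair in S has its reverse in S.
Transitive: no — w0 S w1 and w1 S w4, but not w0 S w4.
Only symmetric holds.

symmetric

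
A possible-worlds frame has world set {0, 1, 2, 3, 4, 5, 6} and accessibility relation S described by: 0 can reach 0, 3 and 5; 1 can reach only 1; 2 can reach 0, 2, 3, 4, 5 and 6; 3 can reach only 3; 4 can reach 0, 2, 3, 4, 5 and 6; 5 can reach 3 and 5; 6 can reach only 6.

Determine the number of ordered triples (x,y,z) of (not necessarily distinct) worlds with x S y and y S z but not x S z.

0

S is transitive; there are no such tuples.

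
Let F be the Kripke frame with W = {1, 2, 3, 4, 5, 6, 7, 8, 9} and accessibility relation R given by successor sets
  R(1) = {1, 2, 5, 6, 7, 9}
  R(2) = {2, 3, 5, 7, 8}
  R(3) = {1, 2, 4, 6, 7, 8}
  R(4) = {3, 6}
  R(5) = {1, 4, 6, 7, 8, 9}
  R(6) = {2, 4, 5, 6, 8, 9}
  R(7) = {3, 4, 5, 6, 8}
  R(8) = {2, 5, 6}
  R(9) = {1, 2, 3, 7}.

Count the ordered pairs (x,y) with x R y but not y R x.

18

Enumerating: (1,2), (1,6), (1,7), (2,5), (2,7), (3,1), (3,6), (3,8), (5,4), (5,9), (6,2), (6,9), (7,4), (7,6), (7,8), (9,2), (9,3), (9,7).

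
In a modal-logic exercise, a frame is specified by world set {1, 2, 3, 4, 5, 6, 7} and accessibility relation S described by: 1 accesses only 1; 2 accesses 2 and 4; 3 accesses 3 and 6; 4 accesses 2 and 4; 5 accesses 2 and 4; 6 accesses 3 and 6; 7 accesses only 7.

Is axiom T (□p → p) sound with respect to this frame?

The schema T characterises exactly the reflexive frames.
Reflexive: no — 5 is not related to itself.

No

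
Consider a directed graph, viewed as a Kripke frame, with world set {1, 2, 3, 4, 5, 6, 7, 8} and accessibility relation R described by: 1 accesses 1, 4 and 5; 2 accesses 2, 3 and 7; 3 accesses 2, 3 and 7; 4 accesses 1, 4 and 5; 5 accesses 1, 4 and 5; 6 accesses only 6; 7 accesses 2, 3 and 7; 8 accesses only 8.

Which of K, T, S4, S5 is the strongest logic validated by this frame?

Reflexive (axiom T): yes — every world is R-related to itself.
Transitive (axiom 4): yes — every two-step R-path is closed by a direct edge.
Euclidean (axiom 5): yes — any two successors of a common world are R-related.
So F validates K, T, S4, S5. The strongest is S5.

S5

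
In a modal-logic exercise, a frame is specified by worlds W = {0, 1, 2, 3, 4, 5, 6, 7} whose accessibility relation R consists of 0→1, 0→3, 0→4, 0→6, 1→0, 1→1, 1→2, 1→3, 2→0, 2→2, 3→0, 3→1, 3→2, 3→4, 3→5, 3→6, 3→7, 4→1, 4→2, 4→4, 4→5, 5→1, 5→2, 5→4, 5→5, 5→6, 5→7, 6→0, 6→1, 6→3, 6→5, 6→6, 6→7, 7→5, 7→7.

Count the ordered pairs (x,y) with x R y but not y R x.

13

Enumerating: (0,4), (1,2), (2,0), (3,2), (3,4), (3,5), (3,7), (4,1), (4,2), (5,1), (5,2), (6,1), (6,7).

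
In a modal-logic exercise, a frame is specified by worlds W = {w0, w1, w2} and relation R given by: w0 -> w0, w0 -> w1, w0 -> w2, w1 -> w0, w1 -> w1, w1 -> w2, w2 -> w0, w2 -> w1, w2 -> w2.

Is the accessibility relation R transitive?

Yes

Transitive: yes — every two-step R-path is closed by a direct edge.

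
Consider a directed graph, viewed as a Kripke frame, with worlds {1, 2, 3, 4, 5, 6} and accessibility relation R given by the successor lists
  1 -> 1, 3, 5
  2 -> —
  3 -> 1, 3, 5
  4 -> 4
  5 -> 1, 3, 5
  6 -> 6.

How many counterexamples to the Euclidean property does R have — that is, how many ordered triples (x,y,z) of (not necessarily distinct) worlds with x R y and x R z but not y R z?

R is Euclidean; there are no such tuples.

0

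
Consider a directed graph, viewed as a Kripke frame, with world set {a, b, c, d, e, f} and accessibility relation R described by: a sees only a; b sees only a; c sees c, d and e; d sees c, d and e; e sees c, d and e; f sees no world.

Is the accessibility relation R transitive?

Transitive: yes — every two-step R-path is closed by a direct edge.

Yes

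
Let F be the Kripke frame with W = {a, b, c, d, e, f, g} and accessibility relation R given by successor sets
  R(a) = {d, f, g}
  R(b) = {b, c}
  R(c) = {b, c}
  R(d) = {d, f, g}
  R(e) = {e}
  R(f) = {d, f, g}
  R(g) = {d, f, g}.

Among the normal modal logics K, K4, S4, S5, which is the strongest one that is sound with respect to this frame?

K4

Transitive (axiom 4): yes — every two-step R-path is closed by a direct edge.
Reflexive (axiom T): no — a is not related to itself.
Euclidean (axiom 5): yes — any two successors of a common world are R-related.
So F validates K, K4; S4 would additionally require R to be reflexive. The strongest is K4.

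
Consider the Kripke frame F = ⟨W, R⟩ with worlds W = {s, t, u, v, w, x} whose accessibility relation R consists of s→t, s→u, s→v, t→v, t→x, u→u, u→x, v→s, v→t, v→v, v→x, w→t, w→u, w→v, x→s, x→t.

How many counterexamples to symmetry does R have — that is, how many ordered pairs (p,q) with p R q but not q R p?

8

Enumerating: (s,t), (s,u), (u,x), (v,x), (w,t), (w,u), (w,v), (x,s).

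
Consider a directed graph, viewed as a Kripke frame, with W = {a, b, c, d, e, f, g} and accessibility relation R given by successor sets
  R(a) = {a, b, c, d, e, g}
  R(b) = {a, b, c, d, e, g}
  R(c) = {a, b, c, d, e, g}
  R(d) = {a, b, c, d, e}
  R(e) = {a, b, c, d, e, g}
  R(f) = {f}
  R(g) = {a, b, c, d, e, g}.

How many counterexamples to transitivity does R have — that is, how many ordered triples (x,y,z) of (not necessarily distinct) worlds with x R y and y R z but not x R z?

4

Enumerating: (d,a,g), (d,b,g), (d,c,g), (d,e,g).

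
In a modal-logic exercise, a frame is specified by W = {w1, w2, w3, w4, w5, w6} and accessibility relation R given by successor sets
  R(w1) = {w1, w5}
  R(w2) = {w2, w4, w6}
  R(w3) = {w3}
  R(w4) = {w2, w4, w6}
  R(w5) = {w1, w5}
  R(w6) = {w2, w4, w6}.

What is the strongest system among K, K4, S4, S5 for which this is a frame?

Transitive (axiom 4): yes — every two-step R-path is closed by a direct edge.
Reflexive (axiom T): yes — every world is R-related to itself.
Euclidean (axiom 5): yes — any two successors of a common world are R-related.
So F validates K, K4, S4, S5. The strongest is S5.

S5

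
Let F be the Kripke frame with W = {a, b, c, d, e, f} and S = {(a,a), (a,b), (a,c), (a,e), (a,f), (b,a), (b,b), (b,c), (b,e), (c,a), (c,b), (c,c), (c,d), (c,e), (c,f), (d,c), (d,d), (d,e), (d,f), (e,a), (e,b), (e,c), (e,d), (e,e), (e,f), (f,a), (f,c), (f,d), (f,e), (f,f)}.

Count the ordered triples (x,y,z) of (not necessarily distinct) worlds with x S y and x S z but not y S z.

16

Enumerating: (a,b,f), (a,f,b), (c,a,d), (c,b,d), (c,b,f), (c,d,a), (c,d,b), (c,f,b), (e,a,d), (e,b,d), (e,b,f), (e,d,a), (e,d,b), (e,f,b), (f,a,d), (f,d,a).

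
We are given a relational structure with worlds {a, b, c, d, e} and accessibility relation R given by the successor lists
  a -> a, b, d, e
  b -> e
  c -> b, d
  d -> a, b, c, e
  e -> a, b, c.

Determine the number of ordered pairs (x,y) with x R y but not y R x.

5

Enumerating: (a,b), (c,b), (d,b), (d,e), (e,c).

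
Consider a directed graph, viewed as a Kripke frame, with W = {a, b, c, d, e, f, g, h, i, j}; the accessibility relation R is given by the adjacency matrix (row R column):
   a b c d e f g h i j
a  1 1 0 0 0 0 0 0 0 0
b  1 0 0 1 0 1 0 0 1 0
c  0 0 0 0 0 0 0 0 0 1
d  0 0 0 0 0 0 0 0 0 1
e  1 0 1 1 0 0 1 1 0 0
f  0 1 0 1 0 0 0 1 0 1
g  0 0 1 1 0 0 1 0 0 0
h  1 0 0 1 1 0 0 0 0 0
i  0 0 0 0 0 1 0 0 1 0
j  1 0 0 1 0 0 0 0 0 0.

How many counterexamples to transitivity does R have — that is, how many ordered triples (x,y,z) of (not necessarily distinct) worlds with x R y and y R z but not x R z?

Enumerating: (a,b,d), (a,b,f), (a,b,i), (b,a,b), (b,d,j), (b,f,b), (b,f,h), (b,f,j), (c,j,a), (c,j,d), (d,j,a), (d,j,d), … and 23 more.
Total: 35.

35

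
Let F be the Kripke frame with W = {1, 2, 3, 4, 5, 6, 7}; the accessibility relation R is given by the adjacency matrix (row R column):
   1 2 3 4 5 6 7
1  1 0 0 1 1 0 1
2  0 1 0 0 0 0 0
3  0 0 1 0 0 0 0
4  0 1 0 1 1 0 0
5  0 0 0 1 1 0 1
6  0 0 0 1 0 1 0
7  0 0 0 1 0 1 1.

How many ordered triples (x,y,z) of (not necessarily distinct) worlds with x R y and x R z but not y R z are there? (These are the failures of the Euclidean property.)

14

Enumerating: (1,4,1), (1,4,7), (1,5,1), (1,7,1), (1,7,5), (4,2,4), (4,2,5), (4,5,2), (5,4,7), (5,7,5), (6,4,6), (7,4,6), (7,4,7), (7,6,7).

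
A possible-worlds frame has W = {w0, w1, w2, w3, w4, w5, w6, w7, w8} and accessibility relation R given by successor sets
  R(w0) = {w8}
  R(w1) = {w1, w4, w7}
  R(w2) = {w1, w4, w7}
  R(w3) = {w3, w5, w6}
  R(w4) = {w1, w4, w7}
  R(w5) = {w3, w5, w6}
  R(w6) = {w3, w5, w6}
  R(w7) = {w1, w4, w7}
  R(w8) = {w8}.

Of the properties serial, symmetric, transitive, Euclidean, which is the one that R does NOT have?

symmetric

Serial: yes — every world has a successor (e.g. w0 R w8).
Symmetric: no — w0 R w8 but not w8 R w0.
Transitive: yes — every two-step R-path is closed by a direct edge.
Euclidean: yes — any two successors of a common world are R-related.
Only symmetric fails.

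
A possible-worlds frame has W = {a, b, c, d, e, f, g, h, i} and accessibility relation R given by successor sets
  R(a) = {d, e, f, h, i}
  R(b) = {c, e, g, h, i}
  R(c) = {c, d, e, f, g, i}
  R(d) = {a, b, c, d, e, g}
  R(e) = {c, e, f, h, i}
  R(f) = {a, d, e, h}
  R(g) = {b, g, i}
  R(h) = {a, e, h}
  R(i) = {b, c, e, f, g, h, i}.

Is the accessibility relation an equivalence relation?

Reflexive: no — a is not related to itself.
Symmetric: no — a R e but not e R a.
Transitive: no — a R d and d R b, but not a R b.
So R is not an equivalence relation.

No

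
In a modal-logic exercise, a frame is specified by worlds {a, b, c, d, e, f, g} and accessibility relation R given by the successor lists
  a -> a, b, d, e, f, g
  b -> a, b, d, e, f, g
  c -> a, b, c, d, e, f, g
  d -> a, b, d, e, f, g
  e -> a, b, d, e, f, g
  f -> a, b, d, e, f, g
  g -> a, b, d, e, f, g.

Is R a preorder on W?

Reflexive: yes — every world is R-related to itself.
Transitive: yes — every two-step R-path is closed by a direct edge.
So R is a preorder.

Yes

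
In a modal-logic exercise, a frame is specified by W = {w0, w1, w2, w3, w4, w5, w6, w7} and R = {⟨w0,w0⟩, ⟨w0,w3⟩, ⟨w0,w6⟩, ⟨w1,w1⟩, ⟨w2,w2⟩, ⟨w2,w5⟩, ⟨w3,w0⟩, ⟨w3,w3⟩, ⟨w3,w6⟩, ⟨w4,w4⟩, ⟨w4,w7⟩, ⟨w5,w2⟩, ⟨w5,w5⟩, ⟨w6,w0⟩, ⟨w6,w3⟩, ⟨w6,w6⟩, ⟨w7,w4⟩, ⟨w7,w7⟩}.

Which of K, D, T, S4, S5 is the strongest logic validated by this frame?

S5

Serial (axiom D): yes — every world has a successor (e.g. w0 R w0).
Reflexive (axiom T): yes — every world is R-related to itself.
Transitive (axiom 4): yes — every two-step R-path is closed by a direct edge.
Euclidean (axiom 5): yes — any two successors of a common world are R-related.
So F validates K, D, T, S4, S5. The strongest is S5.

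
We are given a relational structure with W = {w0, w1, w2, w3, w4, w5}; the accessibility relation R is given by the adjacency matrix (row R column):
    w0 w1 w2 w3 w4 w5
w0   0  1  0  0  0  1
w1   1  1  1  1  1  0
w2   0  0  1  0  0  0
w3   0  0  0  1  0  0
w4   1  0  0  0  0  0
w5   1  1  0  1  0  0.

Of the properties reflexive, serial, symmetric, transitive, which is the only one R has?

serial

Reflexive: no — w0 is not related to itself.
Serial: yes — every world has a successor (e.g. w0 R w1).
Symmetric: no — w1 R w2 but not w2 R w1.
Transitive: no — w0 R w1 and w1 R w2, but not w0 R w2.
Only serial holds.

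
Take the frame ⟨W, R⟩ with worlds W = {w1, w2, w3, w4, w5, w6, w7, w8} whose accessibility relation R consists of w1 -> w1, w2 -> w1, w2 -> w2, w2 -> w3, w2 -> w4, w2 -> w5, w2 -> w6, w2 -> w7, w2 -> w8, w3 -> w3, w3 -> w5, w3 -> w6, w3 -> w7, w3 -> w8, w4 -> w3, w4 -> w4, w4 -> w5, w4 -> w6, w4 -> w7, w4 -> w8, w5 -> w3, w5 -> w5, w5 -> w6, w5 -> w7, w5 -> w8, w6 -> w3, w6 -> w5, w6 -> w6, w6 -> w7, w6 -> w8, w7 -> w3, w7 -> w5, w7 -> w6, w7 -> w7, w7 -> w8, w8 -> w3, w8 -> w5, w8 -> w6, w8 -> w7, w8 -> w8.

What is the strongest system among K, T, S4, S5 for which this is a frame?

S4

Reflexive (axiom T): yes — every world is R-related to itself.
Transitive (axiom 4): yes — every two-step R-path is closed by a direct edge.
Euclidean (axiom 5): no — w2 R w1 and w2 R w3, but not w1 R w3.
So F validates K, T, S4; S5 would additionally require R to be Euclidean. The strongest is S4.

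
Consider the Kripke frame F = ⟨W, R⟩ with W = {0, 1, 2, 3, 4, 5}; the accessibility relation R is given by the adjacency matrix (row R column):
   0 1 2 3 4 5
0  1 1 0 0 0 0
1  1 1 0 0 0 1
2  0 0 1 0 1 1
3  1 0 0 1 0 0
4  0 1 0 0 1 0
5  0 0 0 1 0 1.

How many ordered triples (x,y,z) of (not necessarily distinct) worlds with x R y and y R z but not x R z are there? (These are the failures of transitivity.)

8

Enumerating: (0,1,5), (1,5,3), (2,4,1), (2,5,3), (3,0,1), (4,1,0), (4,1,5), (5,3,0).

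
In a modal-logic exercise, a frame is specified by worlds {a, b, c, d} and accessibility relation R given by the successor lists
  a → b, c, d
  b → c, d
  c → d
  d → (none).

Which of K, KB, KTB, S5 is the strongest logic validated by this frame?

Symmetric (axiom B): no — a R b but not b R a.
Reflexive (axiom T): no — a is not related to itself.
Euclidean (axiom 5): no — a R c and a R b, but not c R b.
So F validates K; KB would additionally require R to be symmetric. The strongest is K.

K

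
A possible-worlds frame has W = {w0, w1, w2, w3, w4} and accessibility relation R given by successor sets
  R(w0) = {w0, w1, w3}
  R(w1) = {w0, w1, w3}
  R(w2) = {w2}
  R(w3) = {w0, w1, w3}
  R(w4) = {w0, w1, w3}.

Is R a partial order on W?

No

Reflexive: no — w4 is not related to itself.
Transitive: yes — every two-step R-path is closed by a direct edge.
Antisymmetric: no — w0 R w1 and w1 R w0 with w0 ≠ w1.
So R is not a partial order.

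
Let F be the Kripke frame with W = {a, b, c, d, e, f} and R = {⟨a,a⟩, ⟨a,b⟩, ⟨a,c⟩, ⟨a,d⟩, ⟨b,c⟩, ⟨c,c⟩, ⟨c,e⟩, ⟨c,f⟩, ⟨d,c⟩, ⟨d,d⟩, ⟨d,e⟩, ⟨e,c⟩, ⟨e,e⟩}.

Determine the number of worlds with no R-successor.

1

Enumerating: f.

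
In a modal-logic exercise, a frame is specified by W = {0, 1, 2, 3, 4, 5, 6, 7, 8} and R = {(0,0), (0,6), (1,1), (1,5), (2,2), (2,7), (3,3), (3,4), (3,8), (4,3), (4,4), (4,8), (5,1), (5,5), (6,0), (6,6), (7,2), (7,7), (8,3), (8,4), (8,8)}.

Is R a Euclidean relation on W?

Yes

Euclidean: yes — any two successors of a common world are R-related.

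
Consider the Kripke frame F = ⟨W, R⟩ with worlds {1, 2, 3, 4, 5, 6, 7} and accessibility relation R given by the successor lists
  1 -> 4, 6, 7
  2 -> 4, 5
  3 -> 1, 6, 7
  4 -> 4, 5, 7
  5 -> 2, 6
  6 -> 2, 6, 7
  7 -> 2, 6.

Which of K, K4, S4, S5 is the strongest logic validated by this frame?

Transitive (axiom 4): no — 1 R 4 and 4 R 5, but not 1 R 5.
Reflexive (axiom T): no — 1 is not related to itself.
Euclidean (axiom 5): no — 1 R 4 and 1 R 6, but not 4 R 6.
So F validates K; K4 would additionally require R to be transitive. The strongest is K.

K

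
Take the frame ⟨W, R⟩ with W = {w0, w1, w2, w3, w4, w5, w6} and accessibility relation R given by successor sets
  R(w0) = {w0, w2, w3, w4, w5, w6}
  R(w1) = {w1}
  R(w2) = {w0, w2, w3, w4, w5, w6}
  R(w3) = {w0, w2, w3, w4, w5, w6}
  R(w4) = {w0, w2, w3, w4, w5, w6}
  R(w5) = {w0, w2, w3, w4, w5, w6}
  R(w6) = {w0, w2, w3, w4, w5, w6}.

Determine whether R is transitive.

Transitive: yes — every two-step R-path is closed by a direct edge.

Yes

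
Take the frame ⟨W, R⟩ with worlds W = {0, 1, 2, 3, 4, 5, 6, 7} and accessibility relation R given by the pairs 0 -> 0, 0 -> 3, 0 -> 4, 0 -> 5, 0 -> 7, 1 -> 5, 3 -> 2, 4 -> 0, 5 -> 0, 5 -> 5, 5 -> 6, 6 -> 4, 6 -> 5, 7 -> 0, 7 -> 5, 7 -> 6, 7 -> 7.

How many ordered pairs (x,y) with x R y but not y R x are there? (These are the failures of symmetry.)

Enumerating: (0,3), (1,5), (3,2), (6,4), (7,5), (7,6).

6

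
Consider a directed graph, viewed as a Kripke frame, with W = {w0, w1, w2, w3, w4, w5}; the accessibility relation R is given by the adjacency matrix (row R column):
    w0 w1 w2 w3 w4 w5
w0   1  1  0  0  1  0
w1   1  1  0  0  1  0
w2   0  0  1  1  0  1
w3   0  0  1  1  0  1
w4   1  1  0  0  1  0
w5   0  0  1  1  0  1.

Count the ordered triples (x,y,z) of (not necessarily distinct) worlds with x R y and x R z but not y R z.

0

R is Euclidean; there are no such tuples.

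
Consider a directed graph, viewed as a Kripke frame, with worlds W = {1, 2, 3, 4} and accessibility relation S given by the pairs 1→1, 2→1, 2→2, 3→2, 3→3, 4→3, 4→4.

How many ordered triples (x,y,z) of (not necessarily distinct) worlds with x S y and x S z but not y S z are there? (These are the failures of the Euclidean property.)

Enumerating: (2,1,2), (3,2,3), (4,3,4).

3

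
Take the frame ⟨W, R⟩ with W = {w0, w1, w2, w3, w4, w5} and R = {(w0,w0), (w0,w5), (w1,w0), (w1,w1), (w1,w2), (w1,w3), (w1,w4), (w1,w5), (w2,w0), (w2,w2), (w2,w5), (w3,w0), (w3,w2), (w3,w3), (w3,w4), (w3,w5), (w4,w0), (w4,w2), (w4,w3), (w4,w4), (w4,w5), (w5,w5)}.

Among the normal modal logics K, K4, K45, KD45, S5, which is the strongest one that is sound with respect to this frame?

K4

Transitive (axiom 4): yes — every two-step R-path is closed by a direct edge.
Euclidean (axiom 5): no — w1 R w0 and w1 R w2, but not w0 R w2.
Serial (axiom D): yes — every world has a successor (e.g. w0 R w0).
Reflexive (axiom T): yes — every world is R-related to itself.
So F validates K, K4; K45 would additionally require R to be Euclidean. The strongest is K4.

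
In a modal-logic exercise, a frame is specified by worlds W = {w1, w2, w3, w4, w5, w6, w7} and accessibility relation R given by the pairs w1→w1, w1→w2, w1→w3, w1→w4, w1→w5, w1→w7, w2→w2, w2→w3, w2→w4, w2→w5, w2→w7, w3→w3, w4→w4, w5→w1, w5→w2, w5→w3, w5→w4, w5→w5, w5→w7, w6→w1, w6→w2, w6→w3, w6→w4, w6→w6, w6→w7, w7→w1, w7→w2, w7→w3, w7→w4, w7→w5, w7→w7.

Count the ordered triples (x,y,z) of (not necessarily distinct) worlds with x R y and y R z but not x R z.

Enumerating: (w2,w5,w1), (w2,w7,w1), (w6,w1,w5), (w6,w2,w5), (w6,w7,w5).

5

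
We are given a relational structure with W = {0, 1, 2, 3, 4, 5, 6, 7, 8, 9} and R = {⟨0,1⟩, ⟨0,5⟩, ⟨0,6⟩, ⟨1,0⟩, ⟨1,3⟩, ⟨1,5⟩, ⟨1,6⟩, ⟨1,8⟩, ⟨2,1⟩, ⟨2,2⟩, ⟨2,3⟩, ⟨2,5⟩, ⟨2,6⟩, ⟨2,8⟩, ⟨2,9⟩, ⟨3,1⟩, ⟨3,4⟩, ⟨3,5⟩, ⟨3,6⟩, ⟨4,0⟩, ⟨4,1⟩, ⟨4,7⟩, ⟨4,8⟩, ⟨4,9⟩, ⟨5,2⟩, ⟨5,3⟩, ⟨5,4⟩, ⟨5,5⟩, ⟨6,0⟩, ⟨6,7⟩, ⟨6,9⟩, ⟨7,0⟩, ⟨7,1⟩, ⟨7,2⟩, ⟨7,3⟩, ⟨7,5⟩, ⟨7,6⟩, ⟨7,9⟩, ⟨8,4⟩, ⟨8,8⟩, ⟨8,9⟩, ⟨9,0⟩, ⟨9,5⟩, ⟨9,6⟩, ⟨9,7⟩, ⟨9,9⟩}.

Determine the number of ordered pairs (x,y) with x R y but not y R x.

Enumerating: (0,5), (1,5), (1,6), (1,8), (2,1), (2,3), (2,6), (2,8), (2,9), (3,4), (3,6), (4,0), … and 12 more.
Total: 24.

24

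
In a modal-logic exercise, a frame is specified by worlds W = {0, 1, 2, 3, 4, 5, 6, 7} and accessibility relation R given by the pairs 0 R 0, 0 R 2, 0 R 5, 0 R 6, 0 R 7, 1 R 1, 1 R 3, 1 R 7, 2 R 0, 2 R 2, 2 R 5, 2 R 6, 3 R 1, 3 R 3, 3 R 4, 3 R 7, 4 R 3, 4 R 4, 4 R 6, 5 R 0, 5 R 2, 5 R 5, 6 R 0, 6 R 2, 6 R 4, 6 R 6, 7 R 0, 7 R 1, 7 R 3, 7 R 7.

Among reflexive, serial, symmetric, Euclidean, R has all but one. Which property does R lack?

Reflexive: yes — every world is R-related to itself.
Serial: yes — every world has a successor (e.g. 0 R 0).
Symmetric: yes — every pair in R has its reverse in R.
Euclidean: no — 0 R 2 and 0 R 7, but not 2 R 7.
Only Euclidean fails.

Euclidean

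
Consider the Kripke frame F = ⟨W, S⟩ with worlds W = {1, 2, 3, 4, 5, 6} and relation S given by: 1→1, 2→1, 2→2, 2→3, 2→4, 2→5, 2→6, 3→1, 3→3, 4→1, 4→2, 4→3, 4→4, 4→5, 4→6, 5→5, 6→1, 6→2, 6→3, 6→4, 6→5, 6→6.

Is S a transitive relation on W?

Yes

Transitive: yes — every two-step S-path is closed by a direct edge.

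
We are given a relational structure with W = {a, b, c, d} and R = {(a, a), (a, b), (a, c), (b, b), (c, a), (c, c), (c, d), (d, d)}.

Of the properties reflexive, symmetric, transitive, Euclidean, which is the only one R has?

reflexive

Reflexive: yes — every world is R-related to itself.
Symmetric: no — a R b but not b R a.
Transitive: no — a R c and c R d, but not a R d.
Euclidean: no — a R b and a R c, but not b R c.
Only reflexive holds.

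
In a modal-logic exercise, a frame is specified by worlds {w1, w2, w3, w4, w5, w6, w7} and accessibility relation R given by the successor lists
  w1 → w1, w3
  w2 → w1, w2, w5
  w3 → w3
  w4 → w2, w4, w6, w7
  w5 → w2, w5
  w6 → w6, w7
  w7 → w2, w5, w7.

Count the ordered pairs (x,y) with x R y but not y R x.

8

Enumerating: (w1,w3), (w2,w1), (w4,w2), (w4,w6), (w4,w7), (w6,w7), (w7,w2), (w7,w5).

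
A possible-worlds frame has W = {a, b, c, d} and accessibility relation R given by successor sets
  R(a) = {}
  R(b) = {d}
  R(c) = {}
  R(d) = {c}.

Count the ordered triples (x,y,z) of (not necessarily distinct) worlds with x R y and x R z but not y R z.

Enumerating: (b,d,d), (d,c,c).

2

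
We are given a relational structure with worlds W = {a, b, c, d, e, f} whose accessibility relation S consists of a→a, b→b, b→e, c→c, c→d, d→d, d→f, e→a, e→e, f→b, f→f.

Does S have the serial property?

Serial: yes — every world has a successor (e.g. a S a).

Yes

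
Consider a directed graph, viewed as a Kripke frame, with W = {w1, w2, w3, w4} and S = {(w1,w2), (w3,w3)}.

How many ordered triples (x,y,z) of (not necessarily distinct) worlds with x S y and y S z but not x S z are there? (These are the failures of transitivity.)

S is transitive; there are no such tuples.

0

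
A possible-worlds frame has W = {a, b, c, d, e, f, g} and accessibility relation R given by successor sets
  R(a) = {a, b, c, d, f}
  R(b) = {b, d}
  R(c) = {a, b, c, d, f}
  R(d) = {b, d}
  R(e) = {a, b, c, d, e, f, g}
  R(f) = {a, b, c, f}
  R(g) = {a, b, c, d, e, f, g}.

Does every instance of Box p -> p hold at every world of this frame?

By correspondence theory, T is valid on a frame iff R is reflexive.
Reflexive: yes — every world is R-related to itself.

Yes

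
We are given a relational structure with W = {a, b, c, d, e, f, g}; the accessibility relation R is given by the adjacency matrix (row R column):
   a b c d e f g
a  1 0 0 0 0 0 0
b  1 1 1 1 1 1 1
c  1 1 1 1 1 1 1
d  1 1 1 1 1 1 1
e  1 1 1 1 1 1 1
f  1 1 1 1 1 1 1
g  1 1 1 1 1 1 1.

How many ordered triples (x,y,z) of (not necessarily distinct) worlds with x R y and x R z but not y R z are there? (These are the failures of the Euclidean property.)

Enumerating: (b,a,b), (b,a,c), (b,a,d), (b,a,e), (b,a,f), (b,a,g), (c,a,b), (c,a,c), (c,a,d), (c,a,e), (c,a,f), (c,a,g), … and 24 more.
Total: 36.

36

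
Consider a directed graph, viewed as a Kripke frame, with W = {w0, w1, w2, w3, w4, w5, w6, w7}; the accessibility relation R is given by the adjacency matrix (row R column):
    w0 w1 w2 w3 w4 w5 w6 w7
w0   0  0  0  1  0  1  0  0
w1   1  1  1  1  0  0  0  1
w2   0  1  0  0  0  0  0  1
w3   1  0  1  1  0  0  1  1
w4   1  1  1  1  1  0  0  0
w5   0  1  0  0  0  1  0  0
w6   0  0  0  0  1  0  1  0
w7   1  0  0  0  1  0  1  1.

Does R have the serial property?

Serial: yes — every world has a successor (e.g. w0 R w3).

Yes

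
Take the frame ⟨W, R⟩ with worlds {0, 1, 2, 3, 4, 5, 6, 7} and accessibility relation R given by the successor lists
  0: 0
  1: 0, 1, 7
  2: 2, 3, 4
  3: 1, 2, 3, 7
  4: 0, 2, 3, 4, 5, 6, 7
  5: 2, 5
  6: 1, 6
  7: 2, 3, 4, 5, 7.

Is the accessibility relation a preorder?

No

Reflexive: yes — every world is R-related to itself.
Transitive: no — 1 R 7 and 7 R 2, but not 1 R 2.
So R is not a preorder.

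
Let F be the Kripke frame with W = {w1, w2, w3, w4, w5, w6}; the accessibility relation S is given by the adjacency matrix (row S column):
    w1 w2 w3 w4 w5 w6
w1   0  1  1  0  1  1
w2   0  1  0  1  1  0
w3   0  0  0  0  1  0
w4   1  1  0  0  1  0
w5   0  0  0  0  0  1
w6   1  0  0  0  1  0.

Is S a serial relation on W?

Yes

Serial: yes — every world has a successor (e.g. w1 S w2).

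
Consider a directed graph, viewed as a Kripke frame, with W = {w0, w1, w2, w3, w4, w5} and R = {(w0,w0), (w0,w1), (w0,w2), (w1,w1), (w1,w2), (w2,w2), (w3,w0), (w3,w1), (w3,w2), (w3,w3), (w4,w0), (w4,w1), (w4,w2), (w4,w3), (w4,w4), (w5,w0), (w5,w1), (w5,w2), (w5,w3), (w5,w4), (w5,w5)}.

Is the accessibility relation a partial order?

Reflexive: yes — every world is R-related to itself.
Transitive: yes — every two-step R-path is closed by a direct edge.
Antisymmetric: yes — no distinct pair is related both ways.
So R is a partial order.

Yes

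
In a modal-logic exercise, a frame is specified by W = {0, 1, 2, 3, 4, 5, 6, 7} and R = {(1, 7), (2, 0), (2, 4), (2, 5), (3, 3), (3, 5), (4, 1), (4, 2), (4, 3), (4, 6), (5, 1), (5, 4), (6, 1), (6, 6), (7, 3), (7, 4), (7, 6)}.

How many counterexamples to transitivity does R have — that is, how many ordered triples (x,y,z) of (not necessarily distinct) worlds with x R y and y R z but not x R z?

24

Enumerating: (1,7,3), (1,7,4), (1,7,6), (2,4,1), (2,4,2), (2,4,3), (2,4,6), (2,5,1), (3,5,1), (3,5,4), (4,1,7), (4,2,0), … and 12 more.
Total: 24.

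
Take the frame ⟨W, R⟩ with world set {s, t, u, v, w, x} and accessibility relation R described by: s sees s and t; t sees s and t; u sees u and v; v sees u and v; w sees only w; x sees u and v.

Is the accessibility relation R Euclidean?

Yes

Euclidean: yes — any two successors of a common world are R-related.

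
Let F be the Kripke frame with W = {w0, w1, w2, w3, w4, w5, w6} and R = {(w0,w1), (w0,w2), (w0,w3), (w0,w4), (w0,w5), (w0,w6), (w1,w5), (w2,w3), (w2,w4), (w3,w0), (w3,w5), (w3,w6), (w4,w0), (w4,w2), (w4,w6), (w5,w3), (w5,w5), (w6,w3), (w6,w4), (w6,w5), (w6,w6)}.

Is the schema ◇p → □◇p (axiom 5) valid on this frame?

No

By correspondence theory, 5 is valid on a frame iff R is Euclidean.
Euclidean: no — w0 R w1 and w0 R w2, but not w1 R w2.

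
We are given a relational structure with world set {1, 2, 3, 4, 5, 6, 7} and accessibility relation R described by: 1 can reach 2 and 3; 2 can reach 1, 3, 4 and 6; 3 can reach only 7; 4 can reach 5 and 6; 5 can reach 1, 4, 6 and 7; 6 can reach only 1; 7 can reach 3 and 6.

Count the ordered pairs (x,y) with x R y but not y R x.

Enumerating: (1,3), (2,3), (2,4), (2,6), (4,6), (5,1), (5,6), (5,7), (6,1), (7,6).

10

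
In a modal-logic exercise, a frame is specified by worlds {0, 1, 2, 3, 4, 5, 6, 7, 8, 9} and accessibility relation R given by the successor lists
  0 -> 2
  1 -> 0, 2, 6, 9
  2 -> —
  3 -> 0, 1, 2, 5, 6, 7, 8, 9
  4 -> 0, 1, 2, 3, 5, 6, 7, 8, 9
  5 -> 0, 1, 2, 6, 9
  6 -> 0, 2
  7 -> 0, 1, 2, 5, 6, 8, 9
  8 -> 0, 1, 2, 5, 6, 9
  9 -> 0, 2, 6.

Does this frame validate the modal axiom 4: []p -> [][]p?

The schema 4 characterises exactly the transitive frames.
Transitive: yes — every two-step R-path is closed by a direct edge.

Yes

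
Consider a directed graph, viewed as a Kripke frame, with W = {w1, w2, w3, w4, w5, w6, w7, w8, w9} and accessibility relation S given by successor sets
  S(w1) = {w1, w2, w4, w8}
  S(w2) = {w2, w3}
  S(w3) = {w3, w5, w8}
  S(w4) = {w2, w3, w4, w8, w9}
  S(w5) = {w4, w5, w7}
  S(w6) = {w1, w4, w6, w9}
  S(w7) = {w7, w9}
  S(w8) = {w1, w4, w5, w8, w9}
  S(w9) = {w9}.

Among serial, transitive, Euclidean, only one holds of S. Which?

Serial: yes — every world has a successor (e.g. w1 S w1).
Transitive: no — w1 S w2 and w2 S w3, but not w1 S w3.
Euclidean: no — w1 S w2 and w1 S w4, but not w2 S w4.
Only serial holds.

serial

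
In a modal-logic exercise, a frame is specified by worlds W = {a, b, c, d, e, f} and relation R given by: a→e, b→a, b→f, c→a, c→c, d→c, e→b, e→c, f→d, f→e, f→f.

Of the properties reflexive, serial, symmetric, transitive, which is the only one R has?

Reflexive: no — a is not related to itself.
Serial: yes — every world has a successor (e.g. a R e).
Symmetric: no — a R e but not e R a.
Transitive: no — a R e and e R b, but not a R b.
Only serial holds.

serial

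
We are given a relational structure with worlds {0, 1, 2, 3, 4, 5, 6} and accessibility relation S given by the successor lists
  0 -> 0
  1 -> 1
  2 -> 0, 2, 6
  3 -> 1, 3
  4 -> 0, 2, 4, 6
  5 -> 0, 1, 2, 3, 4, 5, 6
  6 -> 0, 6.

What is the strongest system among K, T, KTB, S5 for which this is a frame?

T

Reflexive (axiom T): yes — every world is S-related to itself.
Symmetric (axiom B): no — 2 S 0 but not 0 S 2.
Euclidean (axiom 5): no — 2 S 0 and 2 S 6, but not 0 S 6.
So F validates K, T; KTB would additionally require S to be symmetric. The strongest is T.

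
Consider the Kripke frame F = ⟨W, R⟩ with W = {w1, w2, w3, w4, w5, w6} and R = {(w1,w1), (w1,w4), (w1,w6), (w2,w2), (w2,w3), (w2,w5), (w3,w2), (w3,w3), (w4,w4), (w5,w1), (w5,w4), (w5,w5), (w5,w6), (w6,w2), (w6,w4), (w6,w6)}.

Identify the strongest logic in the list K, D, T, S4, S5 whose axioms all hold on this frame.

Serial (axiom D): yes — every world has a successor (e.g. w1 R w1).
Reflexive (axiom T): yes — every world is R-related to itself.
Transitive (axiom 4): no — w1 R w6 and w6 R w2, but not w1 R w2.
Euclidean (axiom 5): no — w1 R w4 and w1 R w6, but not w4 R w6.
So F validates K, D, T; S4 would additionally require R to be transitive. The strongest is T.

T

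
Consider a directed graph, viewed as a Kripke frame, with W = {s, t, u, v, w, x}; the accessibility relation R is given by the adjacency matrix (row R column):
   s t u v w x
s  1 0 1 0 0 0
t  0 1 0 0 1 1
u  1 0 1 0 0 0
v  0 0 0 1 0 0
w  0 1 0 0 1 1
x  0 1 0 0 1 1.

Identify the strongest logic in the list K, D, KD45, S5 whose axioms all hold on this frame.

Serial (axiom D): yes — every world has a successor (e.g. s R s).
Euclidean (axiom 5): yes — any two successors of a common world are R-related.
Transitive (axiom 4): yes — every two-step R-path is closed by a direct edge.
Reflexive (axiom T): yes — every world is R-related to itself.
So F validates K, D, KD45, S5. The strongest is S5.

S5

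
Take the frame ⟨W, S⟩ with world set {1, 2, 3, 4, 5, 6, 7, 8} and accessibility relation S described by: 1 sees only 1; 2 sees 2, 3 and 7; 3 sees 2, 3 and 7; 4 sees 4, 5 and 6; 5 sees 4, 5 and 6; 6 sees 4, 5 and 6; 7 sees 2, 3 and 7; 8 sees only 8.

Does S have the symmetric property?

Symmetric: yes — every pair in S has its reverse in S.

Yes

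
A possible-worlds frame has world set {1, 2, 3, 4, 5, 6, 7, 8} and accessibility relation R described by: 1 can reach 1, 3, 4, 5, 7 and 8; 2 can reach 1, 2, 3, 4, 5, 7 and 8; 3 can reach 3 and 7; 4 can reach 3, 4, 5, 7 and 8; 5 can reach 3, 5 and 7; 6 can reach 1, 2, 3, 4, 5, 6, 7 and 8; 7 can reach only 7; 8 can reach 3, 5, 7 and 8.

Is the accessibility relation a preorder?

Reflexive: yes — every world is R-related to itself.
Transitive: yes — every two-step R-path is closed by a direct edge.
So R is a preorder.

Yes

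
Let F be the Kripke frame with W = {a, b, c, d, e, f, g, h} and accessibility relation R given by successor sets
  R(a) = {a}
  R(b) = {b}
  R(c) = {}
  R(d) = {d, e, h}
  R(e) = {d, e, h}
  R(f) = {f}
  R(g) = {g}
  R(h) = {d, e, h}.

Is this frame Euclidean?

Euclidean: yes — any two successors of a common world are R-related.

Yes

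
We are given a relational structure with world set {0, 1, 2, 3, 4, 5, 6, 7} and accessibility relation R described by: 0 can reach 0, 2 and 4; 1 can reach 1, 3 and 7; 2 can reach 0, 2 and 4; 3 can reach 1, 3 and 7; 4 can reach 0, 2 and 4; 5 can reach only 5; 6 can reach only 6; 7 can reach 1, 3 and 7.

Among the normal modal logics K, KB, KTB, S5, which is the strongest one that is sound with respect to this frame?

S5

Symmetric (axiom B): yes — every pair in R has its reverse in R.
Reflexive (axiom T): yes — every world is R-related to itself.
Euclidean (axiom 5): yes — any two successors of a common world are R-related.
So F validates K, KB, KTB, S5. The strongest is S5.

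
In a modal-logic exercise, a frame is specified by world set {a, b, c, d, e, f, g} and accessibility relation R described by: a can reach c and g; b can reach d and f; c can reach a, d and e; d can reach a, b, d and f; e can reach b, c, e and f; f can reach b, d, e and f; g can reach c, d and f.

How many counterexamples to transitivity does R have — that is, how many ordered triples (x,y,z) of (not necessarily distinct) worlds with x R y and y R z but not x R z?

Enumerating: (a,c,a), (a,c,d), (a,c,e), (a,g,d), (a,g,f), (b,d,a), (b,d,b), (b,f,b), (b,f,e), (c,a,c), (c,a,g), (c,d,b), … and 19 more.
Total: 31.

31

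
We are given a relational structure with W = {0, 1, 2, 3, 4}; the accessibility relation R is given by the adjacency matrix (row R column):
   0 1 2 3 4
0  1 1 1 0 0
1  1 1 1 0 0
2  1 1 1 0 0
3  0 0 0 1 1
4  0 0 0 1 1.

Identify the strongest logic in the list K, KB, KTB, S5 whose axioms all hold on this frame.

S5

Symmetric (axiom B): yes — every pair in R has its reverse in R.
Reflexive (axiom T): yes — every world is R-related to itself.
Euclidean (axiom 5): yes — any two successors of a common world are R-related.
So F validates K, KB, KTB, S5. The strongest is S5.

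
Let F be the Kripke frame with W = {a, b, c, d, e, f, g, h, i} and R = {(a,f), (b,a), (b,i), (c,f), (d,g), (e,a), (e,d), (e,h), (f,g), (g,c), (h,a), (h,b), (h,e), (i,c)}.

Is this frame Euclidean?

No

Euclidean: no — b R a and b R i, but not a R i.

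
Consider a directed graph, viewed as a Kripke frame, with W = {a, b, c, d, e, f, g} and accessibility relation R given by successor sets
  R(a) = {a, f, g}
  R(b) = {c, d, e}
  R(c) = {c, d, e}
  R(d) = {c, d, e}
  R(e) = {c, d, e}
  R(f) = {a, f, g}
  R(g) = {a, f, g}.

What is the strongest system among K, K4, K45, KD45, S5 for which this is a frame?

KD45

Transitive (axiom 4): yes — every two-step R-path is closed by a direct edge.
Euclidean (axiom 5): yes — any two successors of a common world are R-related.
Serial (axiom D): yes — every world has a successor (e.g. a R a).
Reflexive (axiom T): no — b is not related to itself.
So F validates K, K4, K45, KD45; S5 would additionally require R to be reflexive. The strongest is KD45.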